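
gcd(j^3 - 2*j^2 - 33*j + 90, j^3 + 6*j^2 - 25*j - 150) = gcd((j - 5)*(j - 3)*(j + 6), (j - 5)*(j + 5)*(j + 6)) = j^2 + j - 30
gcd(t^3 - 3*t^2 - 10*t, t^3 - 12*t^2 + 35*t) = t^2 - 5*t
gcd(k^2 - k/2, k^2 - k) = k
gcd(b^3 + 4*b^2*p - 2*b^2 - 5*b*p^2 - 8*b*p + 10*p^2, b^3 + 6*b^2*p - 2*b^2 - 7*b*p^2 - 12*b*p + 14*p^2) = -b^2 + b*p + 2*b - 2*p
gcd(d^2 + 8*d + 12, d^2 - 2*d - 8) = d + 2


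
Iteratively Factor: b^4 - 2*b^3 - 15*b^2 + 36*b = (b)*(b^3 - 2*b^2 - 15*b + 36) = b*(b - 3)*(b^2 + b - 12) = b*(b - 3)*(b + 4)*(b - 3)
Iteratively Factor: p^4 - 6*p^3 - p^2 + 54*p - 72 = (p - 2)*(p^3 - 4*p^2 - 9*p + 36) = (p - 2)*(p + 3)*(p^2 - 7*p + 12) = (p - 3)*(p - 2)*(p + 3)*(p - 4)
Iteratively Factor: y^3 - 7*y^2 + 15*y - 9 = (y - 3)*(y^2 - 4*y + 3) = (y - 3)^2*(y - 1)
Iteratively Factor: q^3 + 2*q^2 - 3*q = (q - 1)*(q^2 + 3*q) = q*(q - 1)*(q + 3)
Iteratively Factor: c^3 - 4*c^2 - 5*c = (c + 1)*(c^2 - 5*c) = c*(c + 1)*(c - 5)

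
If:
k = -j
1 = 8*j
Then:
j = 1/8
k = -1/8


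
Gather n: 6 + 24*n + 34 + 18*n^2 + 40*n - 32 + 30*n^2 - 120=48*n^2 + 64*n - 112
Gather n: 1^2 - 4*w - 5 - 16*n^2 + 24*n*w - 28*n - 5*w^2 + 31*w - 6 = -16*n^2 + n*(24*w - 28) - 5*w^2 + 27*w - 10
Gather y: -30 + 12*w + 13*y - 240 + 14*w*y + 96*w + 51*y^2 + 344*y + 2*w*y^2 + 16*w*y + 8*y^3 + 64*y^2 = 108*w + 8*y^3 + y^2*(2*w + 115) + y*(30*w + 357) - 270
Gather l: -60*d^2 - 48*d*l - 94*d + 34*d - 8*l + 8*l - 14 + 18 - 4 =-60*d^2 - 48*d*l - 60*d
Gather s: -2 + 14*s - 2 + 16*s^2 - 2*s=16*s^2 + 12*s - 4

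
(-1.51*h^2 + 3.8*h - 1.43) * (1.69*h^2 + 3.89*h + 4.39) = -2.5519*h^4 + 0.5481*h^3 + 5.7364*h^2 + 11.1193*h - 6.2777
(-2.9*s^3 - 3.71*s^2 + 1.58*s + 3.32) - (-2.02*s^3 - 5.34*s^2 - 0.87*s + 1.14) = -0.88*s^3 + 1.63*s^2 + 2.45*s + 2.18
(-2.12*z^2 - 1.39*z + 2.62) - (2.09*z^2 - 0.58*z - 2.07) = -4.21*z^2 - 0.81*z + 4.69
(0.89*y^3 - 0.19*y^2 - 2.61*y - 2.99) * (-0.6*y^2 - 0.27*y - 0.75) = -0.534*y^5 - 0.1263*y^4 + 0.9498*y^3 + 2.6412*y^2 + 2.7648*y + 2.2425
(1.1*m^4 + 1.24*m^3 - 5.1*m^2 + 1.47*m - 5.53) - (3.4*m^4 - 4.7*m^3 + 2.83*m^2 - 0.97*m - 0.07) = -2.3*m^4 + 5.94*m^3 - 7.93*m^2 + 2.44*m - 5.46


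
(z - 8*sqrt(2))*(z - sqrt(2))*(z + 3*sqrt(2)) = z^3 - 6*sqrt(2)*z^2 - 38*z + 48*sqrt(2)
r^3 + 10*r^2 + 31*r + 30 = (r + 2)*(r + 3)*(r + 5)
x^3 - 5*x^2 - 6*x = x*(x - 6)*(x + 1)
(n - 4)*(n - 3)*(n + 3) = n^3 - 4*n^2 - 9*n + 36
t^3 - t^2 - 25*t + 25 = (t - 5)*(t - 1)*(t + 5)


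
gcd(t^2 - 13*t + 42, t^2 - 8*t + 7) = t - 7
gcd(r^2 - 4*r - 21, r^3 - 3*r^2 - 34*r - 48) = r + 3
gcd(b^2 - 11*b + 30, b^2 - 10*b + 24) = b - 6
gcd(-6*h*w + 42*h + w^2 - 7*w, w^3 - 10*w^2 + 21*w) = w - 7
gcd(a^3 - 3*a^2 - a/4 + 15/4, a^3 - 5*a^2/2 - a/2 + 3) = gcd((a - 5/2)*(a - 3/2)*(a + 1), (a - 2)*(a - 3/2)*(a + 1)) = a^2 - a/2 - 3/2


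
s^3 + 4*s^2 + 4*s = s*(s + 2)^2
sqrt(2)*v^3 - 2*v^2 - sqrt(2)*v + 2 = (v - 1)*(v - sqrt(2))*(sqrt(2)*v + sqrt(2))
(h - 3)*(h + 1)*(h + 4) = h^3 + 2*h^2 - 11*h - 12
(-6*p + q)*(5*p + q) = -30*p^2 - p*q + q^2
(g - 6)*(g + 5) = g^2 - g - 30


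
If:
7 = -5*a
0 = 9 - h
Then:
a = -7/5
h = 9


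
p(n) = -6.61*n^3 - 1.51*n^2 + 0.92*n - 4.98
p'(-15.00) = -4415.53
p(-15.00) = 21950.22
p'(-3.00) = -168.49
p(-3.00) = 157.14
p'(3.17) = -207.92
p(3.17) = -227.80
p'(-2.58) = -123.28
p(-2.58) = 96.11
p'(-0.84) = -10.54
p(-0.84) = -2.90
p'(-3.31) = -206.34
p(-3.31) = 215.14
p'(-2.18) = -86.74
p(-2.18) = 54.32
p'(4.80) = -470.46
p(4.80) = -766.37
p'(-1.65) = -48.08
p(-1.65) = 19.08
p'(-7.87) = -1203.52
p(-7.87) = 3116.26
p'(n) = -19.83*n^2 - 3.02*n + 0.92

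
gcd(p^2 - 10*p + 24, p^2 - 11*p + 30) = p - 6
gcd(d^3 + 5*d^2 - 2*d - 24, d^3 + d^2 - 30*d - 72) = d^2 + 7*d + 12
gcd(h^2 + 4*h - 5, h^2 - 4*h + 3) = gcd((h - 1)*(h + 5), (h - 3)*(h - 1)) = h - 1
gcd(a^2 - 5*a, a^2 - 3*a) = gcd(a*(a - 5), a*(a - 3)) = a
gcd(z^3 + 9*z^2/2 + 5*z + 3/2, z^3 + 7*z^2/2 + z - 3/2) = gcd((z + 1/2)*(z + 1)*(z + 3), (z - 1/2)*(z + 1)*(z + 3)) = z^2 + 4*z + 3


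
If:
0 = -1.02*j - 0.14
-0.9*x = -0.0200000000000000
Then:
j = -0.14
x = 0.02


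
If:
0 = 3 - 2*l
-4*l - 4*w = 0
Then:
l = 3/2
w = -3/2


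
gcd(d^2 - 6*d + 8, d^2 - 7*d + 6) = 1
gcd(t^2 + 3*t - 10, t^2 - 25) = t + 5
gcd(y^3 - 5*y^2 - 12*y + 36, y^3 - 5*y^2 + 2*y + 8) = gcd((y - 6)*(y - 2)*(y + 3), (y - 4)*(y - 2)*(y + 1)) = y - 2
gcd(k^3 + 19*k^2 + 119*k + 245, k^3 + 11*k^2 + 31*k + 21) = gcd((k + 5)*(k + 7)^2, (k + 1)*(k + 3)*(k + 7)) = k + 7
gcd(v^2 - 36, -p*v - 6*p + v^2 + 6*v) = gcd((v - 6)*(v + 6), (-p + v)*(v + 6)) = v + 6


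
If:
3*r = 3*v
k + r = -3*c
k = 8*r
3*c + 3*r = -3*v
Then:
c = 0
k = 0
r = 0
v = 0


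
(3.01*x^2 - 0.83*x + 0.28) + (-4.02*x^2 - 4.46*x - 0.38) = -1.01*x^2 - 5.29*x - 0.1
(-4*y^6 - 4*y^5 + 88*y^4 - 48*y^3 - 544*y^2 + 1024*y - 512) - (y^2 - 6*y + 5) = -4*y^6 - 4*y^5 + 88*y^4 - 48*y^3 - 545*y^2 + 1030*y - 517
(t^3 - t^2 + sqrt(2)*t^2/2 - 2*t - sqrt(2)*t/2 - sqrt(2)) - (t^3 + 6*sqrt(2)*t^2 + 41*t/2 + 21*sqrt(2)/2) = -11*sqrt(2)*t^2/2 - t^2 - 45*t/2 - sqrt(2)*t/2 - 23*sqrt(2)/2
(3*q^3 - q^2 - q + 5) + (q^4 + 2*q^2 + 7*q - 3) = q^4 + 3*q^3 + q^2 + 6*q + 2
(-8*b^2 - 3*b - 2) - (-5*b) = -8*b^2 + 2*b - 2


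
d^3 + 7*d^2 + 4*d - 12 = (d - 1)*(d + 2)*(d + 6)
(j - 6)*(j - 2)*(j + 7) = j^3 - j^2 - 44*j + 84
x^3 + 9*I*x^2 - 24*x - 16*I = (x + I)*(x + 4*I)^2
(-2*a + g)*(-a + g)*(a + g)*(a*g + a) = 2*a^4*g + 2*a^4 - a^3*g^2 - a^3*g - 2*a^2*g^3 - 2*a^2*g^2 + a*g^4 + a*g^3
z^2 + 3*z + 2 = (z + 1)*(z + 2)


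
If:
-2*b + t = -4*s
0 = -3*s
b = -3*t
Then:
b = 0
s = 0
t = 0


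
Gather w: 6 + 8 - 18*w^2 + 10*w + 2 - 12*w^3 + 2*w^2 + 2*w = -12*w^3 - 16*w^2 + 12*w + 16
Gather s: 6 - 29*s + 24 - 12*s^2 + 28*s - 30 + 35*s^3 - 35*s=35*s^3 - 12*s^2 - 36*s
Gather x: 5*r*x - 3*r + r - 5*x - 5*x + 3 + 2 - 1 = -2*r + x*(5*r - 10) + 4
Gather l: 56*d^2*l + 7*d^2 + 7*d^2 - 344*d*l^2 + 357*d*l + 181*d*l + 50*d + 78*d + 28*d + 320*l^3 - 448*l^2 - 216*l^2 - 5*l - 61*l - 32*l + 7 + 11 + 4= 14*d^2 + 156*d + 320*l^3 + l^2*(-344*d - 664) + l*(56*d^2 + 538*d - 98) + 22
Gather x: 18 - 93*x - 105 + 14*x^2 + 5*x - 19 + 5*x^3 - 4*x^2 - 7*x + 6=5*x^3 + 10*x^2 - 95*x - 100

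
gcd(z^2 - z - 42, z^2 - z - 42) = z^2 - z - 42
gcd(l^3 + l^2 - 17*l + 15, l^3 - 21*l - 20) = 1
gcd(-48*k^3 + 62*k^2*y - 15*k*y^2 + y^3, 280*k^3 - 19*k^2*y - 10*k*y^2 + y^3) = -8*k + y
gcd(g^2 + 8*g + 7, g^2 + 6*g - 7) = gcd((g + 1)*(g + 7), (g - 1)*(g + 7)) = g + 7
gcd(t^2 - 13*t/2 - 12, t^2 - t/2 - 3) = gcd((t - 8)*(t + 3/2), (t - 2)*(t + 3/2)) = t + 3/2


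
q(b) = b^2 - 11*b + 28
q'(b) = 2*b - 11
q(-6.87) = 150.77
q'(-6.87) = -24.74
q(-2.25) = 57.81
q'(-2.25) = -15.50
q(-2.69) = 64.83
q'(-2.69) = -16.38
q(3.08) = 3.61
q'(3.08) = -4.84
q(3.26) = 2.77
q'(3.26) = -4.48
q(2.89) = 4.56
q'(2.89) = -5.22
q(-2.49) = 61.59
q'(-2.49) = -15.98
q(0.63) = 21.47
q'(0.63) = -9.74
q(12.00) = 40.00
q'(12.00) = 13.00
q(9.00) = 10.00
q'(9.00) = 7.00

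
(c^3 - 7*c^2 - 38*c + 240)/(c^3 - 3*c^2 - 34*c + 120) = (c - 8)/(c - 4)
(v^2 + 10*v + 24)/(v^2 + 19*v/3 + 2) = 3*(v + 4)/(3*v + 1)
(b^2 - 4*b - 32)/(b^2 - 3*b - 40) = (b + 4)/(b + 5)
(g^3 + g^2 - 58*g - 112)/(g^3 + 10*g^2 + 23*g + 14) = (g - 8)/(g + 1)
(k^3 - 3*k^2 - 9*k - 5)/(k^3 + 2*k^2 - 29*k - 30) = (k + 1)/(k + 6)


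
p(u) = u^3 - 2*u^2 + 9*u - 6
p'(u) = 3*u^2 - 4*u + 9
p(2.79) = 25.26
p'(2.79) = 21.19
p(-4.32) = -162.83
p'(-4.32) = 82.27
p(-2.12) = -43.60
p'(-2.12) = 30.96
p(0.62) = -0.95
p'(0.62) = 7.67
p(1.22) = 3.82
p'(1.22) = 8.59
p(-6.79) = -472.37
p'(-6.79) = 174.47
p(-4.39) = -168.66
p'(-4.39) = 84.38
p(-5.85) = -327.30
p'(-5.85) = 135.07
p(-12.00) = -2130.00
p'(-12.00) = 489.00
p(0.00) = -6.00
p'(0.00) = 9.00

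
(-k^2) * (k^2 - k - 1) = -k^4 + k^3 + k^2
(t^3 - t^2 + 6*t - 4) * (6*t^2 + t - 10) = 6*t^5 - 5*t^4 + 25*t^3 - 8*t^2 - 64*t + 40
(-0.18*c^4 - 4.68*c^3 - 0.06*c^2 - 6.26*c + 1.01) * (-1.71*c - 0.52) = 0.3078*c^5 + 8.0964*c^4 + 2.5362*c^3 + 10.7358*c^2 + 1.5281*c - 0.5252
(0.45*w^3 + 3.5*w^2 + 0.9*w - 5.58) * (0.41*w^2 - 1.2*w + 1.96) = 0.1845*w^5 + 0.895*w^4 - 2.949*w^3 + 3.4922*w^2 + 8.46*w - 10.9368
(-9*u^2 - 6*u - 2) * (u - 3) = -9*u^3 + 21*u^2 + 16*u + 6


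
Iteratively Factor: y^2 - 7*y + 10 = (y - 2)*(y - 5)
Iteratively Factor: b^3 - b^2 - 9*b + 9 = (b - 1)*(b^2 - 9) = (b - 1)*(b + 3)*(b - 3)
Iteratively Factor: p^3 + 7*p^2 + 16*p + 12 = (p + 2)*(p^2 + 5*p + 6) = (p + 2)*(p + 3)*(p + 2)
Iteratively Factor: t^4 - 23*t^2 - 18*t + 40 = (t + 4)*(t^3 - 4*t^2 - 7*t + 10) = (t - 5)*(t + 4)*(t^2 + t - 2) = (t - 5)*(t + 2)*(t + 4)*(t - 1)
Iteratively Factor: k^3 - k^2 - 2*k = (k + 1)*(k^2 - 2*k) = (k - 2)*(k + 1)*(k)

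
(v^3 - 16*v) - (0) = v^3 - 16*v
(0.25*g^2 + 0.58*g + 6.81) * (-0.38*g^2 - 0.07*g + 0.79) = -0.095*g^4 - 0.2379*g^3 - 2.4309*g^2 - 0.0185*g + 5.3799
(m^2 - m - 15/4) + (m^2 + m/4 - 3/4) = 2*m^2 - 3*m/4 - 9/2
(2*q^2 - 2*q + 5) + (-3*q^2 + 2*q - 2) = 3 - q^2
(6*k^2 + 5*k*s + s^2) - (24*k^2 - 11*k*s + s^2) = -18*k^2 + 16*k*s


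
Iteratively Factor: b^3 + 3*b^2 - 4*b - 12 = (b + 2)*(b^2 + b - 6) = (b - 2)*(b + 2)*(b + 3)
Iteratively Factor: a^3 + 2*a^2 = (a)*(a^2 + 2*a) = a^2*(a + 2)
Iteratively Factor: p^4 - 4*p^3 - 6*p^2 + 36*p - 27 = (p - 3)*(p^3 - p^2 - 9*p + 9) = (p - 3)*(p + 3)*(p^2 - 4*p + 3) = (p - 3)*(p - 1)*(p + 3)*(p - 3)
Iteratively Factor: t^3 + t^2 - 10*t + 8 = (t - 1)*(t^2 + 2*t - 8) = (t - 1)*(t + 4)*(t - 2)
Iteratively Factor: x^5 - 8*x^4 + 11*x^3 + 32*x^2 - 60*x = (x + 2)*(x^4 - 10*x^3 + 31*x^2 - 30*x) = (x - 3)*(x + 2)*(x^3 - 7*x^2 + 10*x) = (x - 3)*(x - 2)*(x + 2)*(x^2 - 5*x) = (x - 5)*(x - 3)*(x - 2)*(x + 2)*(x)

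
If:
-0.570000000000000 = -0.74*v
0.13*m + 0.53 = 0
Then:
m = -4.08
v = 0.77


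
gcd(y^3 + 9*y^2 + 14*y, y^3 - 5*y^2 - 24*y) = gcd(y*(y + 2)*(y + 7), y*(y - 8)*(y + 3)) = y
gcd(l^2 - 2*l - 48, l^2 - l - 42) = l + 6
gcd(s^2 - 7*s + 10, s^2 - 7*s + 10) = s^2 - 7*s + 10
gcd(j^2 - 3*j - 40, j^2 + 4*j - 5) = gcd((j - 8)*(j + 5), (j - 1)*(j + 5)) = j + 5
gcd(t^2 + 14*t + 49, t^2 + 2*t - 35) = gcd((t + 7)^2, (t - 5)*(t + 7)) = t + 7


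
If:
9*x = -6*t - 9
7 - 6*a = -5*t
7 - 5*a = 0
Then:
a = 7/5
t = 7/25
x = -89/75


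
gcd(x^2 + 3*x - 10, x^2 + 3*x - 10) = x^2 + 3*x - 10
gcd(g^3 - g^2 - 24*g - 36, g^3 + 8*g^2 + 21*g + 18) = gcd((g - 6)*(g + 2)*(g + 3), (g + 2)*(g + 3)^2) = g^2 + 5*g + 6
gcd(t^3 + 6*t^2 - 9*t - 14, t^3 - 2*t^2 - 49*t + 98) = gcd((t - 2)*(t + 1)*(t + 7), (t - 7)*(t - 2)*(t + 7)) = t^2 + 5*t - 14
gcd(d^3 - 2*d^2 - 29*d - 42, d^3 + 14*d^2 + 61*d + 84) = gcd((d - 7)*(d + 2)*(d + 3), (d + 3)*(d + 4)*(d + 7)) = d + 3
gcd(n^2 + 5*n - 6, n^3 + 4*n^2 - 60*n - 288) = n + 6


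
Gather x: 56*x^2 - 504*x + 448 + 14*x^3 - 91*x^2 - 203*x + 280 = 14*x^3 - 35*x^2 - 707*x + 728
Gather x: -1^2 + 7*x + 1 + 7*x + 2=14*x + 2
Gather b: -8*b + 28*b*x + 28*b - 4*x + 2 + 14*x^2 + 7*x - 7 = b*(28*x + 20) + 14*x^2 + 3*x - 5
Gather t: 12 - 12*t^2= 12 - 12*t^2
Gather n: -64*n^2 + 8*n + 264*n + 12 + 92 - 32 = -64*n^2 + 272*n + 72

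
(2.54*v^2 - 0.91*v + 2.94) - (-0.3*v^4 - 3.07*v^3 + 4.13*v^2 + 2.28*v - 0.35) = 0.3*v^4 + 3.07*v^3 - 1.59*v^2 - 3.19*v + 3.29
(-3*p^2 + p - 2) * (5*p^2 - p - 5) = -15*p^4 + 8*p^3 + 4*p^2 - 3*p + 10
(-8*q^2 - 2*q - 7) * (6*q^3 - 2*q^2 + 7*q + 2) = -48*q^5 + 4*q^4 - 94*q^3 - 16*q^2 - 53*q - 14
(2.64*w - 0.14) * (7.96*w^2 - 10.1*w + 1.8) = 21.0144*w^3 - 27.7784*w^2 + 6.166*w - 0.252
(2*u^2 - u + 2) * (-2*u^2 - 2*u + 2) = -4*u^4 - 2*u^3 + 2*u^2 - 6*u + 4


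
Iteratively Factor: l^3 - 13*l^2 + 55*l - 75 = (l - 5)*(l^2 - 8*l + 15) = (l - 5)*(l - 3)*(l - 5)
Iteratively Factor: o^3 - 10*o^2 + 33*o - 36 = (o - 3)*(o^2 - 7*o + 12) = (o - 3)^2*(o - 4)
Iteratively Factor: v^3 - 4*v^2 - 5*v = (v - 5)*(v^2 + v) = v*(v - 5)*(v + 1)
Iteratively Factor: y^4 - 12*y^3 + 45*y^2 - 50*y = (y)*(y^3 - 12*y^2 + 45*y - 50) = y*(y - 5)*(y^2 - 7*y + 10) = y*(y - 5)*(y - 2)*(y - 5)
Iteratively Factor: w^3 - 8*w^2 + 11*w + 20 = (w - 4)*(w^2 - 4*w - 5) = (w - 5)*(w - 4)*(w + 1)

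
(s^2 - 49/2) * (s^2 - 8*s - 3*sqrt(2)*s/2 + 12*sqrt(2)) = s^4 - 8*s^3 - 3*sqrt(2)*s^3/2 - 49*s^2/2 + 12*sqrt(2)*s^2 + 147*sqrt(2)*s/4 + 196*s - 294*sqrt(2)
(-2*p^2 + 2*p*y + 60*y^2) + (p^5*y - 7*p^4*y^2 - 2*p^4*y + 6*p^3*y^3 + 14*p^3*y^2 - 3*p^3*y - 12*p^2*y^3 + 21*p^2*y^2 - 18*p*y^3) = p^5*y - 7*p^4*y^2 - 2*p^4*y + 6*p^3*y^3 + 14*p^3*y^2 - 3*p^3*y - 12*p^2*y^3 + 21*p^2*y^2 - 2*p^2 - 18*p*y^3 + 2*p*y + 60*y^2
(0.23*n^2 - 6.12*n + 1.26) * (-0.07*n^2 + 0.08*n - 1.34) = -0.0161*n^4 + 0.4468*n^3 - 0.886*n^2 + 8.3016*n - 1.6884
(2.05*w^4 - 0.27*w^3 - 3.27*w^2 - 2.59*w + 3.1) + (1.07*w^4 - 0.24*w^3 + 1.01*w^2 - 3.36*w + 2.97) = 3.12*w^4 - 0.51*w^3 - 2.26*w^2 - 5.95*w + 6.07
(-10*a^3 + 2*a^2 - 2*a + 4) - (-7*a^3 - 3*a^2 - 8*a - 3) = -3*a^3 + 5*a^2 + 6*a + 7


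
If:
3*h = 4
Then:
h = 4/3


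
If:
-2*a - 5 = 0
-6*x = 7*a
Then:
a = -5/2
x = 35/12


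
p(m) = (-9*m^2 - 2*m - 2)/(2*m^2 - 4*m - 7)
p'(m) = (4 - 4*m)*(-9*m^2 - 2*m - 2)/(2*m^2 - 4*m - 7)^2 + (-18*m - 2)/(2*m^2 - 4*m - 7) = 2*(20*m^2 + 67*m + 3)/(4*m^4 - 16*m^3 - 12*m^2 + 56*m + 49)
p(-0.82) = 2.70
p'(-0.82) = -13.65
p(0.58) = 0.72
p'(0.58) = 1.30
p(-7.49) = -3.64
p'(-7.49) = 0.07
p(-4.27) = -3.38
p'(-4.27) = 0.08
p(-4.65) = -3.42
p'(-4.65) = 0.08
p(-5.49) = -3.49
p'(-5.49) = 0.08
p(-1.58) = -4.94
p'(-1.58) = -5.69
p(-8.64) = -3.71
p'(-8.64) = 0.06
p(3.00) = 89.00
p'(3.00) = 768.00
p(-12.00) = -3.87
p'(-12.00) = 0.04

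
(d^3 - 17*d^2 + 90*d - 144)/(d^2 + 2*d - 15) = (d^2 - 14*d + 48)/(d + 5)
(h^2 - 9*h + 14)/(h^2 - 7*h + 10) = (h - 7)/(h - 5)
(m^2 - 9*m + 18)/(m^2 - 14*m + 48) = (m - 3)/(m - 8)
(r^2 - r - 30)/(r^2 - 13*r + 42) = (r + 5)/(r - 7)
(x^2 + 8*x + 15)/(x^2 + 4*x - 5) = (x + 3)/(x - 1)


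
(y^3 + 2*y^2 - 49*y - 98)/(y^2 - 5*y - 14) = y + 7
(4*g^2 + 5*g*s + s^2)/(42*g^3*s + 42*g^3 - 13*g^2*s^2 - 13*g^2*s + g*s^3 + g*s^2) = (4*g^2 + 5*g*s + s^2)/(g*(42*g^2*s + 42*g^2 - 13*g*s^2 - 13*g*s + s^3 + s^2))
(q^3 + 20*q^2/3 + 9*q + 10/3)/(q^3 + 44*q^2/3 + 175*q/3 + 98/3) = (q^2 + 6*q + 5)/(q^2 + 14*q + 49)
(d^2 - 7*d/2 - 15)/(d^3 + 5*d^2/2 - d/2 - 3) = (2*d^2 - 7*d - 30)/(2*d^3 + 5*d^2 - d - 6)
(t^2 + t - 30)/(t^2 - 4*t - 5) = (t + 6)/(t + 1)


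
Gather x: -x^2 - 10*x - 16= -x^2 - 10*x - 16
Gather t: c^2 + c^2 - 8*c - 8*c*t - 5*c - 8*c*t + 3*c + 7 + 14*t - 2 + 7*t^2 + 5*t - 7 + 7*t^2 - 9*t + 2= 2*c^2 - 10*c + 14*t^2 + t*(10 - 16*c)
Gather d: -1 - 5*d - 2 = -5*d - 3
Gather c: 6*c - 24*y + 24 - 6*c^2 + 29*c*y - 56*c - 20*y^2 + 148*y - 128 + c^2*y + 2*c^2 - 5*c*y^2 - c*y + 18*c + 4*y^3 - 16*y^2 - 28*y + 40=c^2*(y - 4) + c*(-5*y^2 + 28*y - 32) + 4*y^3 - 36*y^2 + 96*y - 64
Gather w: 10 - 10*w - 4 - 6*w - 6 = -16*w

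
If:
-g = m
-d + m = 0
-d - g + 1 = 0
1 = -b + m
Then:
No Solution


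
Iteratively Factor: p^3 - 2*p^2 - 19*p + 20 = (p + 4)*(p^2 - 6*p + 5) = (p - 5)*(p + 4)*(p - 1)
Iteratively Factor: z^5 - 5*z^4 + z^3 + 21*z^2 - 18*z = (z + 2)*(z^4 - 7*z^3 + 15*z^2 - 9*z) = z*(z + 2)*(z^3 - 7*z^2 + 15*z - 9) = z*(z - 3)*(z + 2)*(z^2 - 4*z + 3) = z*(z - 3)*(z - 1)*(z + 2)*(z - 3)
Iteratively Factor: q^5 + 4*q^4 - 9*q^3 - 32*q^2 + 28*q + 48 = (q - 2)*(q^4 + 6*q^3 + 3*q^2 - 26*q - 24) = (q - 2)*(q + 3)*(q^3 + 3*q^2 - 6*q - 8) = (q - 2)*(q + 3)*(q + 4)*(q^2 - q - 2) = (q - 2)*(q + 1)*(q + 3)*(q + 4)*(q - 2)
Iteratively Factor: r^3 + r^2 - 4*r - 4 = (r - 2)*(r^2 + 3*r + 2) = (r - 2)*(r + 2)*(r + 1)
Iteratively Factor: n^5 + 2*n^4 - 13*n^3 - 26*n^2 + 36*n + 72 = (n - 3)*(n^4 + 5*n^3 + 2*n^2 - 20*n - 24) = (n - 3)*(n + 2)*(n^3 + 3*n^2 - 4*n - 12) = (n - 3)*(n - 2)*(n + 2)*(n^2 + 5*n + 6) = (n - 3)*(n - 2)*(n + 2)*(n + 3)*(n + 2)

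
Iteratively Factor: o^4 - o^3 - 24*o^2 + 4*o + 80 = (o - 2)*(o^3 + o^2 - 22*o - 40) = (o - 2)*(o + 2)*(o^2 - o - 20) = (o - 2)*(o + 2)*(o + 4)*(o - 5)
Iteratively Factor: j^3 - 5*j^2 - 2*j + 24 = (j - 3)*(j^2 - 2*j - 8) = (j - 3)*(j + 2)*(j - 4)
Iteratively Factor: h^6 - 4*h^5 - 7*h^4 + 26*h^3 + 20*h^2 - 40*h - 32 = (h - 4)*(h^5 - 7*h^3 - 2*h^2 + 12*h + 8) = (h - 4)*(h + 1)*(h^4 - h^3 - 6*h^2 + 4*h + 8) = (h - 4)*(h - 2)*(h + 1)*(h^3 + h^2 - 4*h - 4) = (h - 4)*(h - 2)*(h + 1)^2*(h^2 - 4) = (h - 4)*(h - 2)^2*(h + 1)^2*(h + 2)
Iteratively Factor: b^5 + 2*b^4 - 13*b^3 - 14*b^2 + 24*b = (b - 3)*(b^4 + 5*b^3 + 2*b^2 - 8*b) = (b - 3)*(b - 1)*(b^3 + 6*b^2 + 8*b) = (b - 3)*(b - 1)*(b + 4)*(b^2 + 2*b) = b*(b - 3)*(b - 1)*(b + 4)*(b + 2)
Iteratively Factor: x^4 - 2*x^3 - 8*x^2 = (x - 4)*(x^3 + 2*x^2) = x*(x - 4)*(x^2 + 2*x) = x^2*(x - 4)*(x + 2)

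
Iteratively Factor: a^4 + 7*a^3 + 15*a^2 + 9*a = (a + 3)*(a^3 + 4*a^2 + 3*a) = (a + 1)*(a + 3)*(a^2 + 3*a) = a*(a + 1)*(a + 3)*(a + 3)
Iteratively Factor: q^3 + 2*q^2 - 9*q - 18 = (q + 2)*(q^2 - 9) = (q - 3)*(q + 2)*(q + 3)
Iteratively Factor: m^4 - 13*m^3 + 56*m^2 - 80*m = (m)*(m^3 - 13*m^2 + 56*m - 80) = m*(m - 4)*(m^2 - 9*m + 20) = m*(m - 4)^2*(m - 5)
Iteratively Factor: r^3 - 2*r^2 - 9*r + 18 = (r - 2)*(r^2 - 9) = (r - 2)*(r + 3)*(r - 3)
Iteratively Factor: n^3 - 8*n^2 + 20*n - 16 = (n - 2)*(n^2 - 6*n + 8) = (n - 4)*(n - 2)*(n - 2)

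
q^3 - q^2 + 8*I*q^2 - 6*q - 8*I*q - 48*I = (q - 3)*(q + 2)*(q + 8*I)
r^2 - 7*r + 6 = (r - 6)*(r - 1)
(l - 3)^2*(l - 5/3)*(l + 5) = l^4 - 8*l^3/3 - 58*l^2/3 + 80*l - 75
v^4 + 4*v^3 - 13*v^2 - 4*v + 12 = (v - 2)*(v - 1)*(v + 1)*(v + 6)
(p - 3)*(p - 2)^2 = p^3 - 7*p^2 + 16*p - 12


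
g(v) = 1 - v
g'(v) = -1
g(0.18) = 0.82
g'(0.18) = -1.00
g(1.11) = -0.11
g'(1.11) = -1.00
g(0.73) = 0.27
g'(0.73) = -1.00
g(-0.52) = 1.52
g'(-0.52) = -1.00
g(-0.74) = 1.74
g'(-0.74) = -1.00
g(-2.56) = 3.56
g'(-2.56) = -1.00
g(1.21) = -0.21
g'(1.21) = -1.00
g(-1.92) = 2.92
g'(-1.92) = -1.00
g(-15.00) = 16.00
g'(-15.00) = -1.00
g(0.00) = 1.00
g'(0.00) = -1.00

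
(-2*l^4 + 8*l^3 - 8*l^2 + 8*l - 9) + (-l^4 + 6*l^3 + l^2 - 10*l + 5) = -3*l^4 + 14*l^3 - 7*l^2 - 2*l - 4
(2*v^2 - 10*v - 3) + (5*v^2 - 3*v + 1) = 7*v^2 - 13*v - 2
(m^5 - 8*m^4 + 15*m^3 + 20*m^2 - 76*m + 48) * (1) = m^5 - 8*m^4 + 15*m^3 + 20*m^2 - 76*m + 48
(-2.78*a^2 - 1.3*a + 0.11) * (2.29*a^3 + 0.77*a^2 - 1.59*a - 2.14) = -6.3662*a^5 - 5.1176*a^4 + 3.6711*a^3 + 8.1009*a^2 + 2.6071*a - 0.2354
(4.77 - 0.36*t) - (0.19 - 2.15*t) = 1.79*t + 4.58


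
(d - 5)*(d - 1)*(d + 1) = d^3 - 5*d^2 - d + 5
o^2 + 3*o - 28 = (o - 4)*(o + 7)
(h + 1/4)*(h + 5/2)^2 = h^3 + 21*h^2/4 + 15*h/2 + 25/16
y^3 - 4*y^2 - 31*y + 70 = (y - 7)*(y - 2)*(y + 5)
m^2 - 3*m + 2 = (m - 2)*(m - 1)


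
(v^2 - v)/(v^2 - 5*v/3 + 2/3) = 3*v/(3*v - 2)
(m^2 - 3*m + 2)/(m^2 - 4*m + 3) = (m - 2)/(m - 3)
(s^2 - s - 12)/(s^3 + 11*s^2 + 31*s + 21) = (s - 4)/(s^2 + 8*s + 7)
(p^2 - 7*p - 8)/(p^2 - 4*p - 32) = (p + 1)/(p + 4)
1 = 1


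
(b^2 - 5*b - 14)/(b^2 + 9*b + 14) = (b - 7)/(b + 7)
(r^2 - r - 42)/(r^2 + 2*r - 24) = (r - 7)/(r - 4)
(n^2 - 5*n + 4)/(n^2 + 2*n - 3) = (n - 4)/(n + 3)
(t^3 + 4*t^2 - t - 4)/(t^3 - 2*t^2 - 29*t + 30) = (t^2 + 5*t + 4)/(t^2 - t - 30)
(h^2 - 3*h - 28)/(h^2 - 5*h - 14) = (h + 4)/(h + 2)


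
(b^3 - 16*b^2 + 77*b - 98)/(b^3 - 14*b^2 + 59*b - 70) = (b - 7)/(b - 5)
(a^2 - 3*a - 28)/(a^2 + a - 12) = (a - 7)/(a - 3)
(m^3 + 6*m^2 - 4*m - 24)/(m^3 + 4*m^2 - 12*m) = (m + 2)/m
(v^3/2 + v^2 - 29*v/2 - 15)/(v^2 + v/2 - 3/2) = (v^3 + 2*v^2 - 29*v - 30)/(2*v^2 + v - 3)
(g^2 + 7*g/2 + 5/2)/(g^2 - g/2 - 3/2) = (2*g + 5)/(2*g - 3)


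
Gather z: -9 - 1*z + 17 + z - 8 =0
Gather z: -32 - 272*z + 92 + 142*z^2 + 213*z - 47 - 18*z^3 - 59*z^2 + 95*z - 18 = -18*z^3 + 83*z^2 + 36*z - 5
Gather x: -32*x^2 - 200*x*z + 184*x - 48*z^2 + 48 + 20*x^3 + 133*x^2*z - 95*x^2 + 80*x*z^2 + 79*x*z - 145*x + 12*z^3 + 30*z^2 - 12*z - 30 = 20*x^3 + x^2*(133*z - 127) + x*(80*z^2 - 121*z + 39) + 12*z^3 - 18*z^2 - 12*z + 18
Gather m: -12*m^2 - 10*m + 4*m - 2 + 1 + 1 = -12*m^2 - 6*m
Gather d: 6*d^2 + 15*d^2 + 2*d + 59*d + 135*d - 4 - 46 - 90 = 21*d^2 + 196*d - 140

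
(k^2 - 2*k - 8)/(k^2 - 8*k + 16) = (k + 2)/(k - 4)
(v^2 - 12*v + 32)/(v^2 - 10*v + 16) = (v - 4)/(v - 2)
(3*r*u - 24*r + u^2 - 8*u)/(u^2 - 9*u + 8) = (3*r + u)/(u - 1)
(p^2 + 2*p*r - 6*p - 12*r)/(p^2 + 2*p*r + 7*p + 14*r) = (p - 6)/(p + 7)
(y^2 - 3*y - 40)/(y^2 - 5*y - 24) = (y + 5)/(y + 3)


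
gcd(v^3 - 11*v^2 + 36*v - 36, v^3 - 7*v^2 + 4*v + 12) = v^2 - 8*v + 12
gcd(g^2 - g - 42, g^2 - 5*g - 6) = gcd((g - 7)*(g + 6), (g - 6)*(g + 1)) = 1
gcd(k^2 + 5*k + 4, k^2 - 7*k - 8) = k + 1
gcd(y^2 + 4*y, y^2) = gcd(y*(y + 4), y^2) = y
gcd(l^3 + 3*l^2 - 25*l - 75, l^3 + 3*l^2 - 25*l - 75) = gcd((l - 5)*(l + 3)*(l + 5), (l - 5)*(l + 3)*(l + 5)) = l^3 + 3*l^2 - 25*l - 75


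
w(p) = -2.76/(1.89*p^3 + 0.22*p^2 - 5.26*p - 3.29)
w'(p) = -2.76*(-5.67*p^2 - 0.44*p + 5.26)/(1.89*p^3 + 0.22*p^2 - 5.26*p - 3.29)^2 = (15.6492*p^2 + 1.2144*p - 14.5176)/(1.89*p^3 + 0.22*p^2 - 5.26*p - 3.29)^2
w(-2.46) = 0.16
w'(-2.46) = 0.26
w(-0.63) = 7.64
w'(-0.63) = -69.43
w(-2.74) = 0.11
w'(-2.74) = 0.15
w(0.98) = 0.43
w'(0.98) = 0.04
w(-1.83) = 0.61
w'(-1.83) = 1.75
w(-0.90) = -11.29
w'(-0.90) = -49.14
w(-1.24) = 84.03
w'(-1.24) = 7450.54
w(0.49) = 0.49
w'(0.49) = -0.33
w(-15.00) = 0.00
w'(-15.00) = 0.00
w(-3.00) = 0.08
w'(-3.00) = 0.09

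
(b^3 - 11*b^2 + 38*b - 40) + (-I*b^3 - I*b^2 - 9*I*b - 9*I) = b^3 - I*b^3 - 11*b^2 - I*b^2 + 38*b - 9*I*b - 40 - 9*I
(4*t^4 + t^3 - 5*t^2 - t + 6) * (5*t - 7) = 20*t^5 - 23*t^4 - 32*t^3 + 30*t^2 + 37*t - 42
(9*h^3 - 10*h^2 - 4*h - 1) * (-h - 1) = -9*h^4 + h^3 + 14*h^2 + 5*h + 1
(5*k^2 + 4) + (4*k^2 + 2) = 9*k^2 + 6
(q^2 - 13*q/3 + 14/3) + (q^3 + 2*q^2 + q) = q^3 + 3*q^2 - 10*q/3 + 14/3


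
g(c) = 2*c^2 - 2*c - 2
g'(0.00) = -2.00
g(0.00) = -2.00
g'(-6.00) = -26.00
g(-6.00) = 82.00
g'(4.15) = 14.60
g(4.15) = 24.14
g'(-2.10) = -10.40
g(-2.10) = 11.02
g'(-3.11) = -14.44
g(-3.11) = 23.56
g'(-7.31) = -31.24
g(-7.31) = 119.49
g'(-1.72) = -8.88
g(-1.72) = 7.36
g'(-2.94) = -13.76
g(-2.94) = 21.17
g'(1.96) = 5.84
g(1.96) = 1.76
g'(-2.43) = -11.72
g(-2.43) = 14.67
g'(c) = 4*c - 2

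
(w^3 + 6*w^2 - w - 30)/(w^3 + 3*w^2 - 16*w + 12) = (w^2 + 8*w + 15)/(w^2 + 5*w - 6)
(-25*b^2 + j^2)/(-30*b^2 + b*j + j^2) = (5*b + j)/(6*b + j)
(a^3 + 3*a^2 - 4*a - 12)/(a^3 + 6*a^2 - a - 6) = (a^3 + 3*a^2 - 4*a - 12)/(a^3 + 6*a^2 - a - 6)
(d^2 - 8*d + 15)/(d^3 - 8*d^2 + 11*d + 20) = (d - 3)/(d^2 - 3*d - 4)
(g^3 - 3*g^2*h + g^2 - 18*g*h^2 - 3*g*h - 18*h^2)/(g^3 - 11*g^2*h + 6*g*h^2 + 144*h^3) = (g + 1)/(g - 8*h)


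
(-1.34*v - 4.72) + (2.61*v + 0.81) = 1.27*v - 3.91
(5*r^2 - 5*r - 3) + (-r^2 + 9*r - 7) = 4*r^2 + 4*r - 10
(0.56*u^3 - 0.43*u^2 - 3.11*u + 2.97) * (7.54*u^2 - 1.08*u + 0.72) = 4.2224*u^5 - 3.847*u^4 - 22.5818*u^3 + 25.443*u^2 - 5.4468*u + 2.1384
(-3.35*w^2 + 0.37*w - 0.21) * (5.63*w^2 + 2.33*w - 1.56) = -18.8605*w^4 - 5.7224*w^3 + 4.9058*w^2 - 1.0665*w + 0.3276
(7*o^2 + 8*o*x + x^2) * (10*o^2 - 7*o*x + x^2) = 70*o^4 + 31*o^3*x - 39*o^2*x^2 + o*x^3 + x^4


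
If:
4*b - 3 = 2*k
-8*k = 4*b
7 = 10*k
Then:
No Solution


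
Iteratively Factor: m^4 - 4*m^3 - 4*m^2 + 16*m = (m)*(m^3 - 4*m^2 - 4*m + 16) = m*(m + 2)*(m^2 - 6*m + 8) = m*(m - 4)*(m + 2)*(m - 2)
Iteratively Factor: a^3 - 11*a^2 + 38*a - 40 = (a - 4)*(a^2 - 7*a + 10) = (a - 4)*(a - 2)*(a - 5)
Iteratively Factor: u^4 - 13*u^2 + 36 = (u + 2)*(u^3 - 2*u^2 - 9*u + 18) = (u - 2)*(u + 2)*(u^2 - 9) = (u - 2)*(u + 2)*(u + 3)*(u - 3)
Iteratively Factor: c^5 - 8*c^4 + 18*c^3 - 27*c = (c - 3)*(c^4 - 5*c^3 + 3*c^2 + 9*c) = (c - 3)*(c + 1)*(c^3 - 6*c^2 + 9*c) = (c - 3)^2*(c + 1)*(c^2 - 3*c) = c*(c - 3)^2*(c + 1)*(c - 3)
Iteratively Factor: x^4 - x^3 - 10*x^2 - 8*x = (x - 4)*(x^3 + 3*x^2 + 2*x) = (x - 4)*(x + 2)*(x^2 + x) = (x - 4)*(x + 1)*(x + 2)*(x)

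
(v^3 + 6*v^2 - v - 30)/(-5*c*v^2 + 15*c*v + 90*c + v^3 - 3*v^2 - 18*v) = (v^2 + 3*v - 10)/(-5*c*v + 30*c + v^2 - 6*v)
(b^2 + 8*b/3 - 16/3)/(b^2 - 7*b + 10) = (3*b^2 + 8*b - 16)/(3*(b^2 - 7*b + 10))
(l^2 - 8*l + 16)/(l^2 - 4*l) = (l - 4)/l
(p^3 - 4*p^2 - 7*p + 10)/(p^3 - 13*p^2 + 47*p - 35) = (p + 2)/(p - 7)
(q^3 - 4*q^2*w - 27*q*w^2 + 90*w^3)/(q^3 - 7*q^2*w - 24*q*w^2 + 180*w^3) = (q - 3*w)/(q - 6*w)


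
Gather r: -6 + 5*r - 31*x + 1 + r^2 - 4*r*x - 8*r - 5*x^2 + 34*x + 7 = r^2 + r*(-4*x - 3) - 5*x^2 + 3*x + 2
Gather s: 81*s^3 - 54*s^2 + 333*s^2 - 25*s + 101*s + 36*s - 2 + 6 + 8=81*s^3 + 279*s^2 + 112*s + 12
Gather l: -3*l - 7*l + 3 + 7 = 10 - 10*l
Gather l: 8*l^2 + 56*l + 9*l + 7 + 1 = 8*l^2 + 65*l + 8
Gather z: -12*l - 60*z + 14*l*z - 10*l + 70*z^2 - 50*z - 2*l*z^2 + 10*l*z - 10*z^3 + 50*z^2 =-22*l - 10*z^3 + z^2*(120 - 2*l) + z*(24*l - 110)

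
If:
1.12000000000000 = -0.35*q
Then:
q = -3.20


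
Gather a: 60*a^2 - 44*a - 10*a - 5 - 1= 60*a^2 - 54*a - 6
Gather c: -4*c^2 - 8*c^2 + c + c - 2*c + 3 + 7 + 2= 12 - 12*c^2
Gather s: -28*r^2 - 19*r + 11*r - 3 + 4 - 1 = -28*r^2 - 8*r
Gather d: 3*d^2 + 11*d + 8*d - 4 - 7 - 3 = 3*d^2 + 19*d - 14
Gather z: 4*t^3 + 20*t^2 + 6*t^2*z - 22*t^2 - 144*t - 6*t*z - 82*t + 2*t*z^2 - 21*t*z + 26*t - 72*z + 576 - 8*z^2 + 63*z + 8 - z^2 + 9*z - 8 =4*t^3 - 2*t^2 - 200*t + z^2*(2*t - 9) + z*(6*t^2 - 27*t) + 576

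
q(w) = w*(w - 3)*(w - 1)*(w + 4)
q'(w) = w*(w - 3)*(w - 1) + w*(w - 3)*(w + 4) + w*(w - 1)*(w + 4) + (w - 3)*(w - 1)*(w + 4) = 4*w^3 - 26*w + 12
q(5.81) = 770.36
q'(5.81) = 645.43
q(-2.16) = -64.80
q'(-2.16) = 27.85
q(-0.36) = -5.99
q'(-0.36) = 21.17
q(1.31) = -3.64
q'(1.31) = -13.07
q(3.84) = 71.82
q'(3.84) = 138.65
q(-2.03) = -60.95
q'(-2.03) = 31.32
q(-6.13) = 849.96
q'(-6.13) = -750.01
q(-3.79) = -25.89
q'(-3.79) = -107.22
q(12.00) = 19008.00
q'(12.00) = 6612.00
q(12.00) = 19008.00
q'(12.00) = 6612.00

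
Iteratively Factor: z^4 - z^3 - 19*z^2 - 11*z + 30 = (z - 5)*(z^3 + 4*z^2 + z - 6) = (z - 5)*(z + 2)*(z^2 + 2*z - 3) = (z - 5)*(z - 1)*(z + 2)*(z + 3)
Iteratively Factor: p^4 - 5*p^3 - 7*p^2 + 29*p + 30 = (p + 1)*(p^3 - 6*p^2 - p + 30) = (p + 1)*(p + 2)*(p^2 - 8*p + 15) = (p - 3)*(p + 1)*(p + 2)*(p - 5)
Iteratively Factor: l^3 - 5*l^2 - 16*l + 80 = (l - 5)*(l^2 - 16) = (l - 5)*(l - 4)*(l + 4)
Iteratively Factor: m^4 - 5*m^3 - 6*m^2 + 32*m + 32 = (m - 4)*(m^3 - m^2 - 10*m - 8) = (m - 4)*(m + 1)*(m^2 - 2*m - 8) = (m - 4)*(m + 1)*(m + 2)*(m - 4)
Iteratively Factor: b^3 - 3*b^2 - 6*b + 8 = (b - 1)*(b^2 - 2*b - 8) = (b - 1)*(b + 2)*(b - 4)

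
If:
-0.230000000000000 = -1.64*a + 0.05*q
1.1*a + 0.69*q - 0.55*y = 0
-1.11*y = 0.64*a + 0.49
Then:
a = 0.12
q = -0.60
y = -0.51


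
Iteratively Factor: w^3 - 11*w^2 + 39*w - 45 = (w - 3)*(w^2 - 8*w + 15) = (w - 3)^2*(w - 5)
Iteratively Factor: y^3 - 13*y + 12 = (y - 1)*(y^2 + y - 12) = (y - 1)*(y + 4)*(y - 3)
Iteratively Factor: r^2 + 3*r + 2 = (r + 2)*(r + 1)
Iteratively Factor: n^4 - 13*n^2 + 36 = (n - 3)*(n^3 + 3*n^2 - 4*n - 12) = (n - 3)*(n + 2)*(n^2 + n - 6) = (n - 3)*(n + 2)*(n + 3)*(n - 2)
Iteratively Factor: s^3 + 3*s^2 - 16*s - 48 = (s - 4)*(s^2 + 7*s + 12) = (s - 4)*(s + 3)*(s + 4)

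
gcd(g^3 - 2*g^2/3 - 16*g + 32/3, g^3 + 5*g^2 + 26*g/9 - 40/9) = g^2 + 10*g/3 - 8/3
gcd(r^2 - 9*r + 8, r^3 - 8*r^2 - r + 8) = r^2 - 9*r + 8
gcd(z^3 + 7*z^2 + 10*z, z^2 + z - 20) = z + 5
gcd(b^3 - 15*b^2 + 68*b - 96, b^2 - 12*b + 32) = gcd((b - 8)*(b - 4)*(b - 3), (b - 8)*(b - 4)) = b^2 - 12*b + 32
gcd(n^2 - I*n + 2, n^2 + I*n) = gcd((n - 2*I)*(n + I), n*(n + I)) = n + I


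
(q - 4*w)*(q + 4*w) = q^2 - 16*w^2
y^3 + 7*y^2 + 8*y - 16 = (y - 1)*(y + 4)^2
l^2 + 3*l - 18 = (l - 3)*(l + 6)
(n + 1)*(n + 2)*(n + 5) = n^3 + 8*n^2 + 17*n + 10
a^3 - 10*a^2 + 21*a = a*(a - 7)*(a - 3)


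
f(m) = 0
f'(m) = 0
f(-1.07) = 0.00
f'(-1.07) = 0.00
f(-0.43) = 0.00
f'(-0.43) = 0.00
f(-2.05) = 0.00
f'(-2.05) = 0.00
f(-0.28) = 0.00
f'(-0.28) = 0.00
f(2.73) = 0.00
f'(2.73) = 0.00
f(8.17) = 0.00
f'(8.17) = 0.00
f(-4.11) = 0.00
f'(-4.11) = 0.00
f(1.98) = 0.00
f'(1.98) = 0.00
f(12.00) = 0.00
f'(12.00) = 0.00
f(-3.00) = 0.00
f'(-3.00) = 0.00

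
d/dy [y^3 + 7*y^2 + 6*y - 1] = 3*y^2 + 14*y + 6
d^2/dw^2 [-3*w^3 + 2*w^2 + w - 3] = 4 - 18*w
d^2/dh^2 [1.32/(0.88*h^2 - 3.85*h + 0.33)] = (-2.044416*h^2 + 8.94432*h + 1.32*(1.76*h - 3.85)*(3.52*h - 7.7) - 0.766656)/(0.88*h^2 - 3.85*h + 0.33)^3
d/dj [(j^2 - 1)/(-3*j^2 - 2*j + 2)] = 2*(-j^2 - j - 1)/(9*j^4 + 12*j^3 - 8*j^2 - 8*j + 4)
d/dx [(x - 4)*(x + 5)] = 2*x + 1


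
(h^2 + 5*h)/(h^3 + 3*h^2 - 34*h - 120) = h/(h^2 - 2*h - 24)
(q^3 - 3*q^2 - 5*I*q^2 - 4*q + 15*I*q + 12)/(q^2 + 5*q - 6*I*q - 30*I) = (q^3 - q^2*(3 + 5*I) + q*(-4 + 15*I) + 12)/(q^2 + q*(5 - 6*I) - 30*I)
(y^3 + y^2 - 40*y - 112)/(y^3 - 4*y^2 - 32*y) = (y^2 - 3*y - 28)/(y*(y - 8))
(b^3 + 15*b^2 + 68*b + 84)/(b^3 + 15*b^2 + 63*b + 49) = (b^2 + 8*b + 12)/(b^2 + 8*b + 7)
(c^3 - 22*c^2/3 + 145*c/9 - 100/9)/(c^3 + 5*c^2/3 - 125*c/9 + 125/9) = (c - 4)/(c + 5)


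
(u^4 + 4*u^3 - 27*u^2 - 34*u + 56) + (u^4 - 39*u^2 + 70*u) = 2*u^4 + 4*u^3 - 66*u^2 + 36*u + 56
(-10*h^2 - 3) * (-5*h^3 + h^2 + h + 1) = 50*h^5 - 10*h^4 + 5*h^3 - 13*h^2 - 3*h - 3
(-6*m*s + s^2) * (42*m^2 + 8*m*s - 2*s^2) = -252*m^3*s - 6*m^2*s^2 + 20*m*s^3 - 2*s^4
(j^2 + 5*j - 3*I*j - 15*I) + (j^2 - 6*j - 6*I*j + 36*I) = 2*j^2 - j - 9*I*j + 21*I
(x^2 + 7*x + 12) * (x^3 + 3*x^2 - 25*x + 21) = x^5 + 10*x^4 + 8*x^3 - 118*x^2 - 153*x + 252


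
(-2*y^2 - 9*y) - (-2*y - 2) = -2*y^2 - 7*y + 2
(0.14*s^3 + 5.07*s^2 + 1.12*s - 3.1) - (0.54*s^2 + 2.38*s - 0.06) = 0.14*s^3 + 4.53*s^2 - 1.26*s - 3.04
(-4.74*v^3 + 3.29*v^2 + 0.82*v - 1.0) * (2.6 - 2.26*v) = 10.7124*v^4 - 19.7594*v^3 + 6.7008*v^2 + 4.392*v - 2.6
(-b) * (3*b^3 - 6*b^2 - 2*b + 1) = -3*b^4 + 6*b^3 + 2*b^2 - b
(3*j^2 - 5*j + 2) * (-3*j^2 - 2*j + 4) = -9*j^4 + 9*j^3 + 16*j^2 - 24*j + 8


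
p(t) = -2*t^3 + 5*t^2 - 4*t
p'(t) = -6*t^2 + 10*t - 4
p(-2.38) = 64.80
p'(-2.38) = -61.79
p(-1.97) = 42.58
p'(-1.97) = -46.99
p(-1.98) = 43.05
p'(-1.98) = -47.32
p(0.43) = -0.95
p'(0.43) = -0.81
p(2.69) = -13.51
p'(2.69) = -20.52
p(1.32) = -1.17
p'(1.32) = -1.25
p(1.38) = -1.25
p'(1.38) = -1.63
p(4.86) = -130.92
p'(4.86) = -97.12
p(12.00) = -2784.00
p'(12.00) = -748.00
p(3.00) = -21.00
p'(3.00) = -28.00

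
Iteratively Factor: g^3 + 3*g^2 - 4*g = (g - 1)*(g^2 + 4*g) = g*(g - 1)*(g + 4)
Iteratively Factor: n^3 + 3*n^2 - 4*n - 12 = (n - 2)*(n^2 + 5*n + 6) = (n - 2)*(n + 2)*(n + 3)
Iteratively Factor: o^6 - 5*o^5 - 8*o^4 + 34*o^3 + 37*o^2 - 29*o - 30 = (o + 2)*(o^5 - 7*o^4 + 6*o^3 + 22*o^2 - 7*o - 15) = (o + 1)*(o + 2)*(o^4 - 8*o^3 + 14*o^2 + 8*o - 15) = (o + 1)^2*(o + 2)*(o^3 - 9*o^2 + 23*o - 15) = (o - 5)*(o + 1)^2*(o + 2)*(o^2 - 4*o + 3) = (o - 5)*(o - 3)*(o + 1)^2*(o + 2)*(o - 1)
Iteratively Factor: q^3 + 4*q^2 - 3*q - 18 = (q - 2)*(q^2 + 6*q + 9) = (q - 2)*(q + 3)*(q + 3)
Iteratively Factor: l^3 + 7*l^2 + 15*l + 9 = (l + 3)*(l^2 + 4*l + 3) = (l + 3)^2*(l + 1)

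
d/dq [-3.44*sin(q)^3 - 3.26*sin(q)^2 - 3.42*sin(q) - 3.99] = (-6.52*sin(q) + 5.16*cos(2*q) - 8.58)*cos(q)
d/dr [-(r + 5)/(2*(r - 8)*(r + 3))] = (r^2 + 10*r - 1)/(2*(r^4 - 10*r^3 - 23*r^2 + 240*r + 576))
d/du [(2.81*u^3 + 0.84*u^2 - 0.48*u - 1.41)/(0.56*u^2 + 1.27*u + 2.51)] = (1.5736*u^4 + 7.1374*u^3 + 22.4949*u^2 + 5.796*u + 0.5859)/(0.3136*u^4 + 1.4224*u^3 + 4.4241*u^2 + 6.3754*u + 6.3001)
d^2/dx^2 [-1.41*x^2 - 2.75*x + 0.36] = -2.82000000000000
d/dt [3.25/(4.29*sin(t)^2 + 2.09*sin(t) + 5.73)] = -(27.885*sin(t) + 6.7925)*cos(t)/(4.29*sin(t)^2 + 2.09*sin(t) + 5.73)^2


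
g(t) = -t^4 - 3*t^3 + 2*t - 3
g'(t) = -4*t^3 - 9*t^2 + 2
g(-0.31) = -3.54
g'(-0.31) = 1.25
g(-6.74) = -1161.60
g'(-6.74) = 817.88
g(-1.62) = -0.37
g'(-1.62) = -4.61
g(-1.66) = -0.19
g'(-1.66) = -4.50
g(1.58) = -17.90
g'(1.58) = -36.24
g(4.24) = -546.39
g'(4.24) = -464.70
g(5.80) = -1708.39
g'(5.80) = -1081.21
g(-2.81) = -4.40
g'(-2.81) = 19.69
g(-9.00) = -4395.00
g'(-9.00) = 2189.00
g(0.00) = -3.00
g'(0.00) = 2.00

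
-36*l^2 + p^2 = (-6*l + p)*(6*l + p)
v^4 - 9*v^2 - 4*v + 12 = (v - 3)*(v - 1)*(v + 2)^2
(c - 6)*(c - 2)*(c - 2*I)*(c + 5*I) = c^4 - 8*c^3 + 3*I*c^3 + 22*c^2 - 24*I*c^2 - 80*c + 36*I*c + 120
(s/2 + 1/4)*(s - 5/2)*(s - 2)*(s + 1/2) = s^4/2 - 7*s^3/4 + 3*s^2/8 + 31*s/16 + 5/8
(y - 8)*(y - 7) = y^2 - 15*y + 56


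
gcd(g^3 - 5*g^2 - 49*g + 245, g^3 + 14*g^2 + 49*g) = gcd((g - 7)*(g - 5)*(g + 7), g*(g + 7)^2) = g + 7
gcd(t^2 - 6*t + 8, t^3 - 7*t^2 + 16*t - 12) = t - 2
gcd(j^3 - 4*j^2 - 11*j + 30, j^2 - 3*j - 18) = j + 3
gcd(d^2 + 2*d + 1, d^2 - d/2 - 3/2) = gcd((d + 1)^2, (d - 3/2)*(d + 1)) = d + 1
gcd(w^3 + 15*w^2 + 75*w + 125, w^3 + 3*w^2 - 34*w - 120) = w + 5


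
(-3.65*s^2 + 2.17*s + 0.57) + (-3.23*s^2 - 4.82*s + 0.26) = -6.88*s^2 - 2.65*s + 0.83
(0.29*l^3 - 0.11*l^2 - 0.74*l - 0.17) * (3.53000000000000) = 1.0237*l^3 - 0.3883*l^2 - 2.6122*l - 0.6001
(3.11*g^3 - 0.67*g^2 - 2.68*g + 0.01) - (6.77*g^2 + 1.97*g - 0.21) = 3.11*g^3 - 7.44*g^2 - 4.65*g + 0.22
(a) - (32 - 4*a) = 5*a - 32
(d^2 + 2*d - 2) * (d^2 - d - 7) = d^4 + d^3 - 11*d^2 - 12*d + 14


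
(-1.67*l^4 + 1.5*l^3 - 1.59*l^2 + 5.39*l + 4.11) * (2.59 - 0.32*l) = 0.5344*l^5 - 4.8053*l^4 + 4.3938*l^3 - 5.8429*l^2 + 12.6449*l + 10.6449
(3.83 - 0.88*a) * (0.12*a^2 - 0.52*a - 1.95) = -0.1056*a^3 + 0.9172*a^2 - 0.2756*a - 7.4685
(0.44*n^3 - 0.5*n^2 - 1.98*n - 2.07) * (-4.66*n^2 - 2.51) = -2.0504*n^5 + 2.33*n^4 + 8.1224*n^3 + 10.9012*n^2 + 4.9698*n + 5.1957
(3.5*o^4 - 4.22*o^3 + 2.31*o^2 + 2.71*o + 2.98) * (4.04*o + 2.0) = 14.14*o^5 - 10.0488*o^4 + 0.8924*o^3 + 15.5684*o^2 + 17.4592*o + 5.96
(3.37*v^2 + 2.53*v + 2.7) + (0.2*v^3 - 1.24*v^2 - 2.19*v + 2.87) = 0.2*v^3 + 2.13*v^2 + 0.34*v + 5.57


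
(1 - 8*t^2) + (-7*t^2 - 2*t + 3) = -15*t^2 - 2*t + 4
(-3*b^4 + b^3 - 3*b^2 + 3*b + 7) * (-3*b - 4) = 9*b^5 + 9*b^4 + 5*b^3 + 3*b^2 - 33*b - 28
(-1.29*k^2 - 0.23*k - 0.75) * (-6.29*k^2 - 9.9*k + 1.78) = 8.1141*k^4 + 14.2177*k^3 + 4.6983*k^2 + 7.0156*k - 1.335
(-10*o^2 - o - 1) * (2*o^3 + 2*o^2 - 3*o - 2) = -20*o^5 - 22*o^4 + 26*o^3 + 21*o^2 + 5*o + 2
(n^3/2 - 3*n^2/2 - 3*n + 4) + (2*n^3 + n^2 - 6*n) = 5*n^3/2 - n^2/2 - 9*n + 4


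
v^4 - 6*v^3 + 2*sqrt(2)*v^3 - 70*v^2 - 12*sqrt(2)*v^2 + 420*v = v*(v - 6)*(v - 5*sqrt(2))*(v + 7*sqrt(2))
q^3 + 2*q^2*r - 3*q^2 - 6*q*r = q*(q - 3)*(q + 2*r)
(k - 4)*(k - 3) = k^2 - 7*k + 12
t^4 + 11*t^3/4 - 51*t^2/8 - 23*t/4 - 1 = (t - 2)*(t + 1/4)*(t + 1/2)*(t + 4)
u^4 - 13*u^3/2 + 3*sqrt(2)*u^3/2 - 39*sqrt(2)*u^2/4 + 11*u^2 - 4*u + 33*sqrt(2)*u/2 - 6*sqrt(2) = (u - 4)*(u - 2)*(u - 1/2)*(u + 3*sqrt(2)/2)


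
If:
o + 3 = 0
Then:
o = -3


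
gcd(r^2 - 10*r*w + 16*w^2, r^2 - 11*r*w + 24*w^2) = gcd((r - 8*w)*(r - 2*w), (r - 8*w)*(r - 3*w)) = r - 8*w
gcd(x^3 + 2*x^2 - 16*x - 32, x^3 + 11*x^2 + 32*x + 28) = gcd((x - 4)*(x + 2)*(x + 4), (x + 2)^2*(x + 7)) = x + 2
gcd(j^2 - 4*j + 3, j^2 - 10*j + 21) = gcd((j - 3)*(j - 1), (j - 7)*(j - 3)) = j - 3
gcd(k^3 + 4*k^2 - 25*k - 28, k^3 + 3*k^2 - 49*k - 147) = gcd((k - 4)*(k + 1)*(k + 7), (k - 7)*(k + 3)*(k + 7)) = k + 7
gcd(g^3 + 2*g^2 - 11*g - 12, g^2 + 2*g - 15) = g - 3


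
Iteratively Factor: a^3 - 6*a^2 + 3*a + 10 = (a - 5)*(a^2 - a - 2) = (a - 5)*(a + 1)*(a - 2)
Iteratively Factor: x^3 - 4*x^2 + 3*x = (x)*(x^2 - 4*x + 3) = x*(x - 1)*(x - 3)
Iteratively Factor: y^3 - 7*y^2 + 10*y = (y)*(y^2 - 7*y + 10) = y*(y - 5)*(y - 2)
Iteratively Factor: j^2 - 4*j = (j - 4)*(j)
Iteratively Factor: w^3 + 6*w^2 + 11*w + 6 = (w + 3)*(w^2 + 3*w + 2) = (w + 1)*(w + 3)*(w + 2)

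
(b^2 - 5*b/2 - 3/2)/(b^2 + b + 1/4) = 2*(b - 3)/(2*b + 1)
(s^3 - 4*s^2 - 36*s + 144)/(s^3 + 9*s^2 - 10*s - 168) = (s - 6)/(s + 7)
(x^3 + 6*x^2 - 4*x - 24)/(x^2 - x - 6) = (x^2 + 4*x - 12)/(x - 3)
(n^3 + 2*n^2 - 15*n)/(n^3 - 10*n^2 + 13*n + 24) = n*(n + 5)/(n^2 - 7*n - 8)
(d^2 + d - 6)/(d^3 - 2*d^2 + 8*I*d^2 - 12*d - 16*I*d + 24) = (d + 3)/(d^2 + 8*I*d - 12)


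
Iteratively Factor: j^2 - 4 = (j + 2)*(j - 2)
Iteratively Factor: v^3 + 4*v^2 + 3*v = (v)*(v^2 + 4*v + 3) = v*(v + 3)*(v + 1)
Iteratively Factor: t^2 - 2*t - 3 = (t - 3)*(t + 1)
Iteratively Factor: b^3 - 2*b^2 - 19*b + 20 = (b + 4)*(b^2 - 6*b + 5) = (b - 5)*(b + 4)*(b - 1)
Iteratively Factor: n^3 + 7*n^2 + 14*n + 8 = (n + 1)*(n^2 + 6*n + 8) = (n + 1)*(n + 2)*(n + 4)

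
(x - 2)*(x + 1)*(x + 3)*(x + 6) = x^4 + 8*x^3 + 7*x^2 - 36*x - 36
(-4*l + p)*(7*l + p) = -28*l^2 + 3*l*p + p^2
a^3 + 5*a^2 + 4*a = a*(a + 1)*(a + 4)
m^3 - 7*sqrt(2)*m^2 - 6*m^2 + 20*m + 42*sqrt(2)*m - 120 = (m - 6)*(m - 5*sqrt(2))*(m - 2*sqrt(2))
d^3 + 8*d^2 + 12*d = d*(d + 2)*(d + 6)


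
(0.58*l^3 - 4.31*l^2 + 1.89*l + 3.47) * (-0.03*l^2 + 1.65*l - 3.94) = -0.0174*l^5 + 1.0863*l^4 - 9.4534*l^3 + 19.9958*l^2 - 1.7211*l - 13.6718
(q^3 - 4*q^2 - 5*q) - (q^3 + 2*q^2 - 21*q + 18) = -6*q^2 + 16*q - 18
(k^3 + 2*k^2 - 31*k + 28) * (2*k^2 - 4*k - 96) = 2*k^5 - 166*k^3 - 12*k^2 + 2864*k - 2688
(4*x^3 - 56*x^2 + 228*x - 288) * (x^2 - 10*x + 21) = 4*x^5 - 96*x^4 + 872*x^3 - 3744*x^2 + 7668*x - 6048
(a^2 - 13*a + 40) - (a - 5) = a^2 - 14*a + 45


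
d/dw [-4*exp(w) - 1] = -4*exp(w)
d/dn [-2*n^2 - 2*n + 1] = -4*n - 2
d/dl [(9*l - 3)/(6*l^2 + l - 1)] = -6/(4*l^2 + 4*l + 1)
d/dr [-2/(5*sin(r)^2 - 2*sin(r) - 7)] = 4*(5*sin(r) - 1)*cos(r)/(-5*sin(r)^2 + 2*sin(r) + 7)^2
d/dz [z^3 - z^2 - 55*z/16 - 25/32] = 3*z^2 - 2*z - 55/16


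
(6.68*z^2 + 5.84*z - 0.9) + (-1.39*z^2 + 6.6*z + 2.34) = 5.29*z^2 + 12.44*z + 1.44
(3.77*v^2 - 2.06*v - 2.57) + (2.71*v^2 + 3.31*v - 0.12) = 6.48*v^2 + 1.25*v - 2.69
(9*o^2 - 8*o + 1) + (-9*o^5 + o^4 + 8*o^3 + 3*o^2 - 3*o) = -9*o^5 + o^4 + 8*o^3 + 12*o^2 - 11*o + 1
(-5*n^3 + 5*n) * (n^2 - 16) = -5*n^5 + 85*n^3 - 80*n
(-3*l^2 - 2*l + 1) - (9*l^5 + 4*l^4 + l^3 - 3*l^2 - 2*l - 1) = -9*l^5 - 4*l^4 - l^3 + 2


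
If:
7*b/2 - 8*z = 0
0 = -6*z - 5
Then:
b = -40/21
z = -5/6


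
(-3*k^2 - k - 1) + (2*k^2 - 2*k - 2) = -k^2 - 3*k - 3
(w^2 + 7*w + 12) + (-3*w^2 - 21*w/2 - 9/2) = -2*w^2 - 7*w/2 + 15/2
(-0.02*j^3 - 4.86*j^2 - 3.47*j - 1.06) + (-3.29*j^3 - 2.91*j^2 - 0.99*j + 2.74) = -3.31*j^3 - 7.77*j^2 - 4.46*j + 1.68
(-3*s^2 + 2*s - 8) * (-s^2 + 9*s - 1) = 3*s^4 - 29*s^3 + 29*s^2 - 74*s + 8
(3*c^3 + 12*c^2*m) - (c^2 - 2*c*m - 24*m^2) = 3*c^3 + 12*c^2*m - c^2 + 2*c*m + 24*m^2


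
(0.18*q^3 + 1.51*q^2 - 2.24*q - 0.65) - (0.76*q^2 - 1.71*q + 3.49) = 0.18*q^3 + 0.75*q^2 - 0.53*q - 4.14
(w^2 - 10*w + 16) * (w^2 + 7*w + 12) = w^4 - 3*w^3 - 42*w^2 - 8*w + 192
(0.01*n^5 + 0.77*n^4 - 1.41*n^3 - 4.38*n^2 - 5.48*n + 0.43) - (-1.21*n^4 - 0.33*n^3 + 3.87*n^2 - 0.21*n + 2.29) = 0.01*n^5 + 1.98*n^4 - 1.08*n^3 - 8.25*n^2 - 5.27*n - 1.86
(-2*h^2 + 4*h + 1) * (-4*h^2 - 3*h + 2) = 8*h^4 - 10*h^3 - 20*h^2 + 5*h + 2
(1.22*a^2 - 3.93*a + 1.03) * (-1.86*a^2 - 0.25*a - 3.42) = -2.2692*a^4 + 7.0048*a^3 - 5.1057*a^2 + 13.1831*a - 3.5226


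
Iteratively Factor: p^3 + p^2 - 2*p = (p + 2)*(p^2 - p) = p*(p + 2)*(p - 1)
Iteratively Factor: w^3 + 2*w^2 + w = (w + 1)*(w^2 + w) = (w + 1)^2*(w)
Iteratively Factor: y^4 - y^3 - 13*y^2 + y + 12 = (y - 4)*(y^3 + 3*y^2 - y - 3) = (y - 4)*(y + 1)*(y^2 + 2*y - 3) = (y - 4)*(y - 1)*(y + 1)*(y + 3)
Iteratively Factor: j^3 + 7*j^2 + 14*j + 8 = (j + 2)*(j^2 + 5*j + 4) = (j + 2)*(j + 4)*(j + 1)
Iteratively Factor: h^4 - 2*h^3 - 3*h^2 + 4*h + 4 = (h + 1)*(h^3 - 3*h^2 + 4) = (h - 2)*(h + 1)*(h^2 - h - 2) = (h - 2)*(h + 1)^2*(h - 2)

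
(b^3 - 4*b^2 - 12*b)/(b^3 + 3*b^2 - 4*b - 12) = b*(b - 6)/(b^2 + b - 6)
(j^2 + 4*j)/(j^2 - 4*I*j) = (j + 4)/(j - 4*I)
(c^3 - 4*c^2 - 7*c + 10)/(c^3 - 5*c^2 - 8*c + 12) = (c - 5)/(c - 6)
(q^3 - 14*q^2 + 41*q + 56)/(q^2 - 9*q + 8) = (q^2 - 6*q - 7)/(q - 1)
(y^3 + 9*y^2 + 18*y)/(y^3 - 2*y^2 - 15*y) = (y + 6)/(y - 5)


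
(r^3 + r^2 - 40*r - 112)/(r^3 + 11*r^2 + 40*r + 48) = (r - 7)/(r + 3)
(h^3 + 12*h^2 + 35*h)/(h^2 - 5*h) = (h^2 + 12*h + 35)/(h - 5)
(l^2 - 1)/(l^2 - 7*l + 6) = (l + 1)/(l - 6)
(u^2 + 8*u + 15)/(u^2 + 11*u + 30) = (u + 3)/(u + 6)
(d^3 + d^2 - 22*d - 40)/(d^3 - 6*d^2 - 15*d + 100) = (d + 2)/(d - 5)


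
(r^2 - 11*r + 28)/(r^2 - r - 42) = (r - 4)/(r + 6)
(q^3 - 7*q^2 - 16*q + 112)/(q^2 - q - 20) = (q^2 - 11*q + 28)/(q - 5)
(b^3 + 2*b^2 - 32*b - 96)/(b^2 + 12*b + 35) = (b^3 + 2*b^2 - 32*b - 96)/(b^2 + 12*b + 35)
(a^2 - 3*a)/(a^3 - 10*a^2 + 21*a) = 1/(a - 7)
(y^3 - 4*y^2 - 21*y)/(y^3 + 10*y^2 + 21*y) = (y - 7)/(y + 7)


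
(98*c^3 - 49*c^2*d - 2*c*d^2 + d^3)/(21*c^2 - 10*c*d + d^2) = (14*c^2 - 5*c*d - d^2)/(3*c - d)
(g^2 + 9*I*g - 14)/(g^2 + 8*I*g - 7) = (g + 2*I)/(g + I)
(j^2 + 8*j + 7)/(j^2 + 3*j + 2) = (j + 7)/(j + 2)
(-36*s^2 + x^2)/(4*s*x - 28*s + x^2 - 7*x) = (-36*s^2 + x^2)/(4*s*x - 28*s + x^2 - 7*x)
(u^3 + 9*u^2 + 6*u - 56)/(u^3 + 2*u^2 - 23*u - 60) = (u^2 + 5*u - 14)/(u^2 - 2*u - 15)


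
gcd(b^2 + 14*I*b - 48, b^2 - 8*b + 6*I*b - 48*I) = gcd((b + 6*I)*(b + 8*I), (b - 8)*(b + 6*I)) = b + 6*I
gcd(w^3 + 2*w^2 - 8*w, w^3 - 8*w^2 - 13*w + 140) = w + 4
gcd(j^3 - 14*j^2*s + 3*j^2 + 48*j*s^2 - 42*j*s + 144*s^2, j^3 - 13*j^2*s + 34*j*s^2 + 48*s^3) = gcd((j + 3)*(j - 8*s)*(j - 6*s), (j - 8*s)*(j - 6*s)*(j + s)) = j^2 - 14*j*s + 48*s^2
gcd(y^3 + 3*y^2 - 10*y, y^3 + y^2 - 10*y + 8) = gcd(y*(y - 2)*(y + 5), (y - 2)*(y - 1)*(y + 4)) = y - 2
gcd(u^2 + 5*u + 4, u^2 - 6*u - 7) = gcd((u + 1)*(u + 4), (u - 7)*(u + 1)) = u + 1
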